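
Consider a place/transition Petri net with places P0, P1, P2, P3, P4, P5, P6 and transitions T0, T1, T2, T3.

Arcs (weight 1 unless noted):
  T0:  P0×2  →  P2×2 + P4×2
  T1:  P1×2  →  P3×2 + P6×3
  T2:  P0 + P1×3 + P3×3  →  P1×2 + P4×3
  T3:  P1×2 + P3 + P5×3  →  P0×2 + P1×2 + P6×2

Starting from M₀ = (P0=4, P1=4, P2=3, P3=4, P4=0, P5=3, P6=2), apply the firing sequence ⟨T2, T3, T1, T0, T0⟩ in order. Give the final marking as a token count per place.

(P0=1, P1=1, P2=7, P3=2, P4=7, P5=0, P6=7)

step 1: fire T2:  (P0=4, P1=4, P2=3, P3=4, P4=0, P5=3, P6=2) → (P0=3, P1=3, P2=3, P3=1, P4=3, P5=3, P6=2)
step 2: fire T3:  (P0=3, P1=3, P2=3, P3=1, P4=3, P5=3, P6=2) → (P0=5, P1=3, P2=3, P3=0, P4=3, P5=0, P6=4)
step 3: fire T1:  (P0=5, P1=3, P2=3, P3=0, P4=3, P5=0, P6=4) → (P0=5, P1=1, P2=3, P3=2, P4=3, P5=0, P6=7)
step 4: fire T0:  (P0=5, P1=1, P2=3, P3=2, P4=3, P5=0, P6=7) → (P0=3, P1=1, P2=5, P3=2, P4=5, P5=0, P6=7)
step 5: fire T0:  (P0=3, P1=1, P2=5, P3=2, P4=5, P5=0, P6=7) → (P0=1, P1=1, P2=7, P3=2, P4=7, P5=0, P6=7)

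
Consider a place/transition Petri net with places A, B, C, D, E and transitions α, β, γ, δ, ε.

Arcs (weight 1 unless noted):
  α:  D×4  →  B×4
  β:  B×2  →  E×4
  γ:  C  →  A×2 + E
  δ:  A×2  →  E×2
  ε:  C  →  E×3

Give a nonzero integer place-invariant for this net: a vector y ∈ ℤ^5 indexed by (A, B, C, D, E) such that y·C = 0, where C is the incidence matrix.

y = (A:1, B:2, C:3, D:2, E:1)

Incidence matrix C (rows=places, cols=transitions):
        α    β    γ    δ    ε
    A   0    0    2   -2    0
    B   4   -2    0    0    0
    C   0    0   -1    0   -1
    D  -4    0    0    0    0
    E   0    4    1    2    3

Candidate y = [1, 2, 3, 2, 1]; check y·C column-wise:
  col α: 1·0 + 2·4 + 3·0 + 2·-4 + 1·0 = 0
  col β: 1·0 + 2·-2 + 3·0 + 2·0 + 1·4 = 0
  col γ: 1·2 + 2·0 + 3·-1 + 2·0 + 1·1 = 0
  col δ: 1·-2 + 2·0 + 3·0 + 2·0 + 1·2 = 0
  col ε: 1·0 + 2·0 + 3·-1 + 2·0 + 1·3 = 0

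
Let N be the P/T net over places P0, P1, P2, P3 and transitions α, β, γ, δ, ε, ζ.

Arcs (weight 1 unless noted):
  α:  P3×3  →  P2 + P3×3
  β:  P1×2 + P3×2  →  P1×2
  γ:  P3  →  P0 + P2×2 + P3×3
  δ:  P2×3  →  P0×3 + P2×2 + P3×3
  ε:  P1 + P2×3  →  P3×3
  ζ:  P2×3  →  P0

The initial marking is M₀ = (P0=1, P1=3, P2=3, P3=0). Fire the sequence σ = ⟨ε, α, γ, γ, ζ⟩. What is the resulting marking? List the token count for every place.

(P0=4, P1=2, P2=2, P3=7)

step 1: fire ε:  (P0=1, P1=3, P2=3, P3=0) → (P0=1, P1=2, P2=0, P3=3)
step 2: fire α:  (P0=1, P1=2, P2=0, P3=3) → (P0=1, P1=2, P2=1, P3=3)
step 3: fire γ:  (P0=1, P1=2, P2=1, P3=3) → (P0=2, P1=2, P2=3, P3=5)
step 4: fire γ:  (P0=2, P1=2, P2=3, P3=5) → (P0=3, P1=2, P2=5, P3=7)
step 5: fire ζ:  (P0=3, P1=2, P2=5, P3=7) → (P0=4, P1=2, P2=2, P3=7)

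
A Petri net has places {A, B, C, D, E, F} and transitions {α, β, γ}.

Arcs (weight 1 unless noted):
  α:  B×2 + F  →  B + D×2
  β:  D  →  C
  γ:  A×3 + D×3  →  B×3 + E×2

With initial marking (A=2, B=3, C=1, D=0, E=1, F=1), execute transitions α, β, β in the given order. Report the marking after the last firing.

step 1: fire α:  (A=2, B=3, C=1, D=0, E=1, F=1) → (A=2, B=2, C=1, D=2, E=1, F=0)
step 2: fire β:  (A=2, B=2, C=1, D=2, E=1, F=0) → (A=2, B=2, C=2, D=1, E=1, F=0)
step 3: fire β:  (A=2, B=2, C=2, D=1, E=1, F=0) → (A=2, B=2, C=3, D=0, E=1, F=0)

(A=2, B=2, C=3, D=0, E=1, F=0)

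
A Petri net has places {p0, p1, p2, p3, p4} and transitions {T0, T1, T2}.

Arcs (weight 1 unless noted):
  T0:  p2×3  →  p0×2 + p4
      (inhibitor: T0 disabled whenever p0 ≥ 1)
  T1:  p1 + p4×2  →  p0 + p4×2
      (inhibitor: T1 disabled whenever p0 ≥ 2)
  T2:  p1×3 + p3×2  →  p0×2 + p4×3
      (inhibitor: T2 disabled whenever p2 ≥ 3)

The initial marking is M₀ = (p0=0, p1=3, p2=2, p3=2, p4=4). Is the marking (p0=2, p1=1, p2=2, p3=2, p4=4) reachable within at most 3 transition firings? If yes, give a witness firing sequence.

YES — reachable via ⟨T1, T1⟩ (2 firings)

step 1: fire T1:  (p0=0, p1=3, p2=2, p3=2, p4=4) → (p0=1, p1=2, p2=2, p3=2, p4=4)
step 2: fire T1:  (p0=1, p1=2, p2=2, p3=2, p4=4) → (p0=2, p1=1, p2=2, p3=2, p4=4)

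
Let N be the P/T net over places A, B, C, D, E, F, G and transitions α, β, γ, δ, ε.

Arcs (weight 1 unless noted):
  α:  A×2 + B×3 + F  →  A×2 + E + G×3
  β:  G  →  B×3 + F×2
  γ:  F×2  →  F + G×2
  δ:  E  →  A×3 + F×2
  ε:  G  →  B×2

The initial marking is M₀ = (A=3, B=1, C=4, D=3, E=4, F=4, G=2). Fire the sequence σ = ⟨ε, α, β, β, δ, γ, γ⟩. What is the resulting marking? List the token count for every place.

step 1: fire ε:  (A=3, B=1, C=4, D=3, E=4, F=4, G=2) → (A=3, B=3, C=4, D=3, E=4, F=4, G=1)
step 2: fire α:  (A=3, B=3, C=4, D=3, E=4, F=4, G=1) → (A=3, B=0, C=4, D=3, E=5, F=3, G=4)
step 3: fire β:  (A=3, B=0, C=4, D=3, E=5, F=3, G=4) → (A=3, B=3, C=4, D=3, E=5, F=5, G=3)
step 4: fire β:  (A=3, B=3, C=4, D=3, E=5, F=5, G=3) → (A=3, B=6, C=4, D=3, E=5, F=7, G=2)
step 5: fire δ:  (A=3, B=6, C=4, D=3, E=5, F=7, G=2) → (A=6, B=6, C=4, D=3, E=4, F=9, G=2)
step 6: fire γ:  (A=6, B=6, C=4, D=3, E=4, F=9, G=2) → (A=6, B=6, C=4, D=3, E=4, F=8, G=4)
step 7: fire γ:  (A=6, B=6, C=4, D=3, E=4, F=8, G=4) → (A=6, B=6, C=4, D=3, E=4, F=7, G=6)

(A=6, B=6, C=4, D=3, E=4, F=7, G=6)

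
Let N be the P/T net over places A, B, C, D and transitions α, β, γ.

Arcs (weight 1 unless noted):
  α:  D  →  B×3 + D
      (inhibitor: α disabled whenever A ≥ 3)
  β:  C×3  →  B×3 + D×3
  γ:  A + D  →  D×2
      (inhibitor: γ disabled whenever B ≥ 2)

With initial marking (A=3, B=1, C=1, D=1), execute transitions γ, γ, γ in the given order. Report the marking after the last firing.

(A=0, B=1, C=1, D=4)

step 1: fire γ:  (A=3, B=1, C=1, D=1) → (A=2, B=1, C=1, D=2)
step 2: fire γ:  (A=2, B=1, C=1, D=2) → (A=1, B=1, C=1, D=3)
step 3: fire γ:  (A=1, B=1, C=1, D=3) → (A=0, B=1, C=1, D=4)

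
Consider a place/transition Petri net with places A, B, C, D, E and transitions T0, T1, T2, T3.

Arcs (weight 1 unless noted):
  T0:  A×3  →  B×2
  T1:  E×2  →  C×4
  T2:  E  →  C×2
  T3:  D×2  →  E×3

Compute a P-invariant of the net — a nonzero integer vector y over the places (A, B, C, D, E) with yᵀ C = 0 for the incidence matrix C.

y = (A:2, B:3, C:0, D:0, E:0)

Incidence matrix C (rows=places, cols=transitions):
       T0   T1   T2   T3
    A  -3    0    0    0
    B   2    0    0    0
    C   0    4    2    0
    D   0    0    0   -2
    E   0   -2   -1    3

Candidate y = [2, 3, 0, 0, 0]; check y·C column-wise:
  col T0: 2·-3 + 3·2 = 0
  col T1: 2·0 + 3·0 + 0·4 + 0·-2 = 0
  col T2: 2·0 + 3·0 + 0·2 + 0·-1 = 0
  col T3: 2·0 + 3·0 + 0·-2 + 0·3 = 0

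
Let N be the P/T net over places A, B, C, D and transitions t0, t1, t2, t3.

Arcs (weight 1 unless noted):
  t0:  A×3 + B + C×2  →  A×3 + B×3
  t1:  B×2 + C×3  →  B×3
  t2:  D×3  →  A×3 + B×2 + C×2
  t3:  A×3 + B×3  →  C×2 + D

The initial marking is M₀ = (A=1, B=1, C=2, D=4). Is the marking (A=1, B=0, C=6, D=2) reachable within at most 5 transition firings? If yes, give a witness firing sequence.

YES — reachable via ⟨t2, t3⟩ (2 firings)

step 1: fire t2:  (A=1, B=1, C=2, D=4) → (A=4, B=3, C=4, D=1)
step 2: fire t3:  (A=4, B=3, C=4, D=1) → (A=1, B=0, C=6, D=2)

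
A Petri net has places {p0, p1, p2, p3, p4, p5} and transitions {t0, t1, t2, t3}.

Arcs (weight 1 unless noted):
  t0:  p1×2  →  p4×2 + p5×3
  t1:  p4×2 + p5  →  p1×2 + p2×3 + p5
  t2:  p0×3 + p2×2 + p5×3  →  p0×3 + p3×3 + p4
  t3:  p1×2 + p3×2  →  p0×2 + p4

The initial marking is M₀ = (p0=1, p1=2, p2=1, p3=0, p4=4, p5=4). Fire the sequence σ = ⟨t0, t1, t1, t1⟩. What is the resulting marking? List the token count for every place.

(p0=1, p1=6, p2=10, p3=0, p4=0, p5=7)

step 1: fire t0:  (p0=1, p1=2, p2=1, p3=0, p4=4, p5=4) → (p0=1, p1=0, p2=1, p3=0, p4=6, p5=7)
step 2: fire t1:  (p0=1, p1=0, p2=1, p3=0, p4=6, p5=7) → (p0=1, p1=2, p2=4, p3=0, p4=4, p5=7)
step 3: fire t1:  (p0=1, p1=2, p2=4, p3=0, p4=4, p5=7) → (p0=1, p1=4, p2=7, p3=0, p4=2, p5=7)
step 4: fire t1:  (p0=1, p1=4, p2=7, p3=0, p4=2, p5=7) → (p0=1, p1=6, p2=10, p3=0, p4=0, p5=7)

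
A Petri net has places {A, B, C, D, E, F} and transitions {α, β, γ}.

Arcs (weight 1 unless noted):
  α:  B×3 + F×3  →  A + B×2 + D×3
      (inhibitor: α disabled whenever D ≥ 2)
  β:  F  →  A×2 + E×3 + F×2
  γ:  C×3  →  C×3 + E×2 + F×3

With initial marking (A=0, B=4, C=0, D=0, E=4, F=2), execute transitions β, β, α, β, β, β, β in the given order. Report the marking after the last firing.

(A=13, B=3, C=0, D=3, E=22, F=5)

step 1: fire β:  (A=0, B=4, C=0, D=0, E=4, F=2) → (A=2, B=4, C=0, D=0, E=7, F=3)
step 2: fire β:  (A=2, B=4, C=0, D=0, E=7, F=3) → (A=4, B=4, C=0, D=0, E=10, F=4)
step 3: fire α:  (A=4, B=4, C=0, D=0, E=10, F=4) → (A=5, B=3, C=0, D=3, E=10, F=1)
step 4: fire β:  (A=5, B=3, C=0, D=3, E=10, F=1) → (A=7, B=3, C=0, D=3, E=13, F=2)
step 5: fire β:  (A=7, B=3, C=0, D=3, E=13, F=2) → (A=9, B=3, C=0, D=3, E=16, F=3)
step 6: fire β:  (A=9, B=3, C=0, D=3, E=16, F=3) → (A=11, B=3, C=0, D=3, E=19, F=4)
step 7: fire β:  (A=11, B=3, C=0, D=3, E=19, F=4) → (A=13, B=3, C=0, D=3, E=22, F=5)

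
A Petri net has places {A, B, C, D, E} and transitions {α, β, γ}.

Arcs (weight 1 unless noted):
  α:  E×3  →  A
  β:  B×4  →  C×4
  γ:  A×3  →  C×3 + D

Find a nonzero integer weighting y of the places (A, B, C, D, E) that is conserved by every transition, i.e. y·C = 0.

y = (A:0, B:1, C:1, D:-3, E:0)

Incidence matrix C (rows=places, cols=transitions):
        α    β    γ
    A   1    0   -3
    B   0   -4    0
    C   0    4    3
    D   0    0    1
    E  -3    0    0

Candidate y = [0, 1, 1, -3, 0]; check y·C column-wise:
  col α: 0·1 + 1·0 + 1·0 + -3·0 + 0·-3 = 0
  col β: 1·-4 + 1·4 + -3·0 = 0
  col γ: 0·-3 + 1·0 + 1·3 + -3·1 = 0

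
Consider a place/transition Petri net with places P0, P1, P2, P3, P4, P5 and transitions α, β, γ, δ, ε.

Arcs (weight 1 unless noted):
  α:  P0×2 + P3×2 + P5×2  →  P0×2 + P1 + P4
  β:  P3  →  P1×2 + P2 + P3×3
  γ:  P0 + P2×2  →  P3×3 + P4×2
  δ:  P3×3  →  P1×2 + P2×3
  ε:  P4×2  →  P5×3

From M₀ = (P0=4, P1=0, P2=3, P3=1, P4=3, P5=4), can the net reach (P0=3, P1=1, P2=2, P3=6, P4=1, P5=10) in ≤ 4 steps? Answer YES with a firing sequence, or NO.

NO — not reachable within 4 firings

depth 0: 1 marking
depth 1: 4 markings reached so far
depth 2: 12 markings reached so far
depth 3: 28 markings reached so far
depth 4: 58 markings reached so far
target is not among the 58 markings reachable within 4 steps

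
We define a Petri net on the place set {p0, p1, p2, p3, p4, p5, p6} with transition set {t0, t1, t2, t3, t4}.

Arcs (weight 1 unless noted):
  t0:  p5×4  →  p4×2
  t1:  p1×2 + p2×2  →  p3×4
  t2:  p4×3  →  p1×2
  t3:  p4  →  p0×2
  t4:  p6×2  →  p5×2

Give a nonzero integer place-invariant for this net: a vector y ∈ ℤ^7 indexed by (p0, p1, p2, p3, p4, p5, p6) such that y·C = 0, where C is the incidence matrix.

y = (p0:0, p1:0, p2:2, p3:1, p4:0, p5:0, p6:0)

Incidence matrix C (rows=places, cols=transitions):
       t0   t1   t2   t3   t4
   p0   0    0    0    2    0
   p1   0   -2    2    0    0
   p2   0   -2    0    0    0
   p3   0    4    0    0    0
   p4   2    0   -3   -1    0
   p5  -4    0    0    0    2
   p6   0    0    0    0   -2

Candidate y = [0, 0, 2, 1, 0, 0, 0]; check y·C column-wise:
  col t0: 2·0 + 1·0 + 0·2 + 0·-4 = 0
  col t1: 0·-2 + 2·-2 + 1·4 = 0
  col t2: 0·2 + 2·0 + 1·0 + 0·-3 = 0
  col t3: 0·2 + 2·0 + 1·0 + 0·-1 = 0
  col t4: 2·0 + 1·0 + 0·2 + 0·-2 = 0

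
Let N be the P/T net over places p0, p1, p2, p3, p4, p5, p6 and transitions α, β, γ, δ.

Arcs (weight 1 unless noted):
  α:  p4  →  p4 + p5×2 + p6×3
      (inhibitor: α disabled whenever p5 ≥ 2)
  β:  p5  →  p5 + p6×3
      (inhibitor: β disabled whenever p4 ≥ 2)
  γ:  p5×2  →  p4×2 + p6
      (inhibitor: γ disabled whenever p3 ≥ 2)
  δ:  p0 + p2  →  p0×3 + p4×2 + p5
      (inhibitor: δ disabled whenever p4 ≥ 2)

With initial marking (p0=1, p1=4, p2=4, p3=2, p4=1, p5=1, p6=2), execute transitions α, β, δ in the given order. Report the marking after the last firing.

(p0=3, p1=4, p2=3, p3=2, p4=3, p5=4, p6=8)

step 1: fire α:  (p0=1, p1=4, p2=4, p3=2, p4=1, p5=1, p6=2) → (p0=1, p1=4, p2=4, p3=2, p4=1, p5=3, p6=5)
step 2: fire β:  (p0=1, p1=4, p2=4, p3=2, p4=1, p5=3, p6=5) → (p0=1, p1=4, p2=4, p3=2, p4=1, p5=3, p6=8)
step 3: fire δ:  (p0=1, p1=4, p2=4, p3=2, p4=1, p5=3, p6=8) → (p0=3, p1=4, p2=3, p3=2, p4=3, p5=4, p6=8)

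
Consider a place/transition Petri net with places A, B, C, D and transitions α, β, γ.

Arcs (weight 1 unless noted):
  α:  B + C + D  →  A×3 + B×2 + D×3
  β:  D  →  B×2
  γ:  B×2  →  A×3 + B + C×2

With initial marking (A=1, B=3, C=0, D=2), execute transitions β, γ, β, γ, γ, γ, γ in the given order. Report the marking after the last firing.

(A=16, B=2, C=10, D=0)

step 1: fire β:  (A=1, B=3, C=0, D=2) → (A=1, B=5, C=0, D=1)
step 2: fire γ:  (A=1, B=5, C=0, D=1) → (A=4, B=4, C=2, D=1)
step 3: fire β:  (A=4, B=4, C=2, D=1) → (A=4, B=6, C=2, D=0)
step 4: fire γ:  (A=4, B=6, C=2, D=0) → (A=7, B=5, C=4, D=0)
step 5: fire γ:  (A=7, B=5, C=4, D=0) → (A=10, B=4, C=6, D=0)
step 6: fire γ:  (A=10, B=4, C=6, D=0) → (A=13, B=3, C=8, D=0)
step 7: fire γ:  (A=13, B=3, C=8, D=0) → (A=16, B=2, C=10, D=0)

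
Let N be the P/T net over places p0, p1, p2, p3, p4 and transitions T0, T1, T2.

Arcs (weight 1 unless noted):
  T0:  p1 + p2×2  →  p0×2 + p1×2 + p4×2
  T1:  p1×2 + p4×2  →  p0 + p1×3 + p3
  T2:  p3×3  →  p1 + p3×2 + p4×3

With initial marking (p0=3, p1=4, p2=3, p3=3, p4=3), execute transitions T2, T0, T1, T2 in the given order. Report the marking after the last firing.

(p0=6, p1=8, p2=1, p3=2, p4=9)

step 1: fire T2:  (p0=3, p1=4, p2=3, p3=3, p4=3) → (p0=3, p1=5, p2=3, p3=2, p4=6)
step 2: fire T0:  (p0=3, p1=5, p2=3, p3=2, p4=6) → (p0=5, p1=6, p2=1, p3=2, p4=8)
step 3: fire T1:  (p0=5, p1=6, p2=1, p3=2, p4=8) → (p0=6, p1=7, p2=1, p3=3, p4=6)
step 4: fire T2:  (p0=6, p1=7, p2=1, p3=3, p4=6) → (p0=6, p1=8, p2=1, p3=2, p4=9)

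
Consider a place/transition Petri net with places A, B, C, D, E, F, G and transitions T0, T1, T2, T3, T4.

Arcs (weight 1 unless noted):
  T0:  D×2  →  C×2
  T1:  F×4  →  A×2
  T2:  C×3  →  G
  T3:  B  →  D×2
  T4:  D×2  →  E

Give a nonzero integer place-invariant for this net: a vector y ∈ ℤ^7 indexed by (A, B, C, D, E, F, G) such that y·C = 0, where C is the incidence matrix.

y = (A:2, B:0, C:0, D:0, E:0, F:1, G:0)

Incidence matrix C (rows=places, cols=transitions):
       T0   T1   T2   T3   T4
    A   0    2    0    0    0
    B   0    0    0   -1    0
    C   2    0   -3    0    0
    D  -2    0    0    2   -2
    E   0    0    0    0    1
    F   0   -4    0    0    0
    G   0    0    1    0    0

Candidate y = [2, 0, 0, 0, 0, 1, 0]; check y·C column-wise:
  col T0: 2·0 + 0·2 + 0·-2 + 1·0 = 0
  col T1: 2·2 + 1·-4 = 0
  col T2: 2·0 + 0·-3 + 1·0 + 0·1 = 0
  col T3: 2·0 + 0·-1 + 0·2 + 1·0 = 0
  col T4: 2·0 + 0·-2 + 0·1 + 1·0 = 0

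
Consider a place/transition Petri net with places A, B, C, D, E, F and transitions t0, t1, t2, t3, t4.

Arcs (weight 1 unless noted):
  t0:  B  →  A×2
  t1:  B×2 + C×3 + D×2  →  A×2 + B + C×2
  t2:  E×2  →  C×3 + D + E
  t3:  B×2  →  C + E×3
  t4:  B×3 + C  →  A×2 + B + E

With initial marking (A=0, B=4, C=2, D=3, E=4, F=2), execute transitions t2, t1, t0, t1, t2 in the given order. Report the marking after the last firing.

(A=6, B=1, C=6, D=1, E=2, F=2)

step 1: fire t2:  (A=0, B=4, C=2, D=3, E=4, F=2) → (A=0, B=4, C=5, D=4, E=3, F=2)
step 2: fire t1:  (A=0, B=4, C=5, D=4, E=3, F=2) → (A=2, B=3, C=4, D=2, E=3, F=2)
step 3: fire t0:  (A=2, B=3, C=4, D=2, E=3, F=2) → (A=4, B=2, C=4, D=2, E=3, F=2)
step 4: fire t1:  (A=4, B=2, C=4, D=2, E=3, F=2) → (A=6, B=1, C=3, D=0, E=3, F=2)
step 5: fire t2:  (A=6, B=1, C=3, D=0, E=3, F=2) → (A=6, B=1, C=6, D=1, E=2, F=2)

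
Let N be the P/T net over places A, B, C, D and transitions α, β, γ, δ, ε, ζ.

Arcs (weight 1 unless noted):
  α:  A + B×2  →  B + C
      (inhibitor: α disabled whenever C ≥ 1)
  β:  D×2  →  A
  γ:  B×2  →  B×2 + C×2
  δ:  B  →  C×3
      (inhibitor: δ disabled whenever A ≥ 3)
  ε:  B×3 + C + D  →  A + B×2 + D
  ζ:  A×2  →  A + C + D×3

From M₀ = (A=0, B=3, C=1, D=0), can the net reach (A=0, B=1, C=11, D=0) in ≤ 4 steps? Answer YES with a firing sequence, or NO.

step 1: fire γ:  (A=0, B=3, C=1, D=0) → (A=0, B=3, C=3, D=0)
step 2: fire γ:  (A=0, B=3, C=3, D=0) → (A=0, B=3, C=5, D=0)
step 3: fire δ:  (A=0, B=3, C=5, D=0) → (A=0, B=2, C=8, D=0)
step 4: fire δ:  (A=0, B=2, C=8, D=0) → (A=0, B=1, C=11, D=0)

YES — reachable via ⟨γ, γ, δ, δ⟩ (4 firings)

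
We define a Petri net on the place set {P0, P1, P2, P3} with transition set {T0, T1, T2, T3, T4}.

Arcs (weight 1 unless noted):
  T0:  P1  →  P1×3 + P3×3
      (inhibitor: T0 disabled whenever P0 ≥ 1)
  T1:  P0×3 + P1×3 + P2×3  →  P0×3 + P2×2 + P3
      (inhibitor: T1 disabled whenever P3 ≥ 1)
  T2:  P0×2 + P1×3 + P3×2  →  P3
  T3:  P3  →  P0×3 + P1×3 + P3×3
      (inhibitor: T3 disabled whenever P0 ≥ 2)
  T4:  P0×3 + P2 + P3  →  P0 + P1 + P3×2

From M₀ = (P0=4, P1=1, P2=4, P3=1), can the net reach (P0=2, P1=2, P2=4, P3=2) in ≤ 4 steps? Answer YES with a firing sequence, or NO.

NO — not reachable within 4 firings

depth 0: 1 marking
depth 1: 2 markings reached so far
depth 2: 2 markings reached so far
(frontier empty at depth 2; search complete)
target is not among the 2 markings reachable within 4 steps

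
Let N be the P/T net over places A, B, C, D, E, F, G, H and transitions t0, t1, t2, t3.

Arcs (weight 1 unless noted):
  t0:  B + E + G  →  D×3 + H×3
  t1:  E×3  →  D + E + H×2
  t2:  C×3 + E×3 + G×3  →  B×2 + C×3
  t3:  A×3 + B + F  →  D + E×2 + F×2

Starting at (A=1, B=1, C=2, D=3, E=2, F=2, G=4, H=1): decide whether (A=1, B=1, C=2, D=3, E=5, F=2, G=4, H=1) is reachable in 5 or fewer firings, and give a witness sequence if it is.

NO — not reachable within 5 firings

depth 0: 1 marking
depth 1: 2 markings reached so far
depth 2: 2 markings reached so far
(frontier empty at depth 2; search complete)
target is not among the 2 markings reachable within 5 steps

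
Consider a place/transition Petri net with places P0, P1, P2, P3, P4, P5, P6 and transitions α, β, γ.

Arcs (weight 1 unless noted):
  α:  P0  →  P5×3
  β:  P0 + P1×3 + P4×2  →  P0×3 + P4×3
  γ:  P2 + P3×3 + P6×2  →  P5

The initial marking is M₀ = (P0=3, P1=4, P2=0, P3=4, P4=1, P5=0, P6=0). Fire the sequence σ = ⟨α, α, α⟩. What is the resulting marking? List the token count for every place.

step 1: fire α:  (P0=3, P1=4, P2=0, P3=4, P4=1, P5=0, P6=0) → (P0=2, P1=4, P2=0, P3=4, P4=1, P5=3, P6=0)
step 2: fire α:  (P0=2, P1=4, P2=0, P3=4, P4=1, P5=3, P6=0) → (P0=1, P1=4, P2=0, P3=4, P4=1, P5=6, P6=0)
step 3: fire α:  (P0=1, P1=4, P2=0, P3=4, P4=1, P5=6, P6=0) → (P0=0, P1=4, P2=0, P3=4, P4=1, P5=9, P6=0)

(P0=0, P1=4, P2=0, P3=4, P4=1, P5=9, P6=0)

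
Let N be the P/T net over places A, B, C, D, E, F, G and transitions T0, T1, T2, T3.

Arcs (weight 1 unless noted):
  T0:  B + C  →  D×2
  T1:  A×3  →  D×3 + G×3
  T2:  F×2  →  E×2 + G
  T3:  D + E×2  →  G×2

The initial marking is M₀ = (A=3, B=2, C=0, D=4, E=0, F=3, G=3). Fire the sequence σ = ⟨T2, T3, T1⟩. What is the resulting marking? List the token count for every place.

step 1: fire T2:  (A=3, B=2, C=0, D=4, E=0, F=3, G=3) → (A=3, B=2, C=0, D=4, E=2, F=1, G=4)
step 2: fire T3:  (A=3, B=2, C=0, D=4, E=2, F=1, G=4) → (A=3, B=2, C=0, D=3, E=0, F=1, G=6)
step 3: fire T1:  (A=3, B=2, C=0, D=3, E=0, F=1, G=6) → (A=0, B=2, C=0, D=6, E=0, F=1, G=9)

(A=0, B=2, C=0, D=6, E=0, F=1, G=9)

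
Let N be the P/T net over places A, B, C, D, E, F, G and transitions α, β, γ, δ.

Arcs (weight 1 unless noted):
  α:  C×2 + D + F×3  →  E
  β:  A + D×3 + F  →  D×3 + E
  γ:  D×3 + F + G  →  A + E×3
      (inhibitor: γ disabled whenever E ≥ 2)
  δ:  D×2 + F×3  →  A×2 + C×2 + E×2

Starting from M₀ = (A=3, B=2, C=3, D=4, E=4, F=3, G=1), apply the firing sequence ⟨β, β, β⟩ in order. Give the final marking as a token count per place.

(A=0, B=2, C=3, D=4, E=7, F=0, G=1)

step 1: fire β:  (A=3, B=2, C=3, D=4, E=4, F=3, G=1) → (A=2, B=2, C=3, D=4, E=5, F=2, G=1)
step 2: fire β:  (A=2, B=2, C=3, D=4, E=5, F=2, G=1) → (A=1, B=2, C=3, D=4, E=6, F=1, G=1)
step 3: fire β:  (A=1, B=2, C=3, D=4, E=6, F=1, G=1) → (A=0, B=2, C=3, D=4, E=7, F=0, G=1)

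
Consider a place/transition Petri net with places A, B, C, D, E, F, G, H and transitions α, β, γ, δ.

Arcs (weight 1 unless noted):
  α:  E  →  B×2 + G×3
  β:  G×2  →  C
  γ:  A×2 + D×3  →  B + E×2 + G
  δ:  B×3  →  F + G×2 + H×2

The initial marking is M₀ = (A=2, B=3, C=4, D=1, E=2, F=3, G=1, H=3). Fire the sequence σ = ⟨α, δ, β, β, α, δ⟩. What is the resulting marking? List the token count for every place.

step 1: fire α:  (A=2, B=3, C=4, D=1, E=2, F=3, G=1, H=3) → (A=2, B=5, C=4, D=1, E=1, F=3, G=4, H=3)
step 2: fire δ:  (A=2, B=5, C=4, D=1, E=1, F=3, G=4, H=3) → (A=2, B=2, C=4, D=1, E=1, F=4, G=6, H=5)
step 3: fire β:  (A=2, B=2, C=4, D=1, E=1, F=4, G=6, H=5) → (A=2, B=2, C=5, D=1, E=1, F=4, G=4, H=5)
step 4: fire β:  (A=2, B=2, C=5, D=1, E=1, F=4, G=4, H=5) → (A=2, B=2, C=6, D=1, E=1, F=4, G=2, H=5)
step 5: fire α:  (A=2, B=2, C=6, D=1, E=1, F=4, G=2, H=5) → (A=2, B=4, C=6, D=1, E=0, F=4, G=5, H=5)
step 6: fire δ:  (A=2, B=4, C=6, D=1, E=0, F=4, G=5, H=5) → (A=2, B=1, C=6, D=1, E=0, F=5, G=7, H=7)

(A=2, B=1, C=6, D=1, E=0, F=5, G=7, H=7)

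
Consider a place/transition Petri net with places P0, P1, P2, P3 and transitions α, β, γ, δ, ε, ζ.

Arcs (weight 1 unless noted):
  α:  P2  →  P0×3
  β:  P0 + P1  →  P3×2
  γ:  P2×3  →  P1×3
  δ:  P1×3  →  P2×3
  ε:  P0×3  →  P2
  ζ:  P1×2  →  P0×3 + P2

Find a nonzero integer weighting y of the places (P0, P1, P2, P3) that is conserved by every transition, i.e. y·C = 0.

Incidence matrix C (rows=places, cols=transitions):
        α    β    γ    δ    ε    ζ
   P0   3   -1    0    0   -3    3
   P1   0   -1    3   -3    0   -2
   P2  -1    0   -3    3    1    1
   P3   0    2    0    0    0    0

Candidate y = [1, 3, 3, 2]; check y·C column-wise:
  col α: 1·3 + 3·0 + 3·-1 + 2·0 = 0
  col β: 1·-1 + 3·-1 + 3·0 + 2·2 = 0
  col γ: 1·0 + 3·3 + 3·-3 + 2·0 = 0
  col δ: 1·0 + 3·-3 + 3·3 + 2·0 = 0
  col ε: 1·-3 + 3·0 + 3·1 + 2·0 = 0
  col ζ: 1·3 + 3·-2 + 3·1 + 2·0 = 0

y = (P0:1, P1:3, P2:3, P3:2)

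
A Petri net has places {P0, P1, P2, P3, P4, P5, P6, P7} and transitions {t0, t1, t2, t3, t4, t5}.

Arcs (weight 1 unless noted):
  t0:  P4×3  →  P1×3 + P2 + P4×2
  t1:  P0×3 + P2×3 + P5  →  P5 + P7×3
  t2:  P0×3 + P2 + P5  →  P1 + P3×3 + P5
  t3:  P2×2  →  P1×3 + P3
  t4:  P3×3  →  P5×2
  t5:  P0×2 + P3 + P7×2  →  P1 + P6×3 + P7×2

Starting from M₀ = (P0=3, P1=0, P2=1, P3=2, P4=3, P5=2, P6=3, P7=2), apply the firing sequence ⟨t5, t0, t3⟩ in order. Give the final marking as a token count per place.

(P0=1, P1=7, P2=0, P3=2, P4=2, P5=2, P6=6, P7=2)

step 1: fire t5:  (P0=3, P1=0, P2=1, P3=2, P4=3, P5=2, P6=3, P7=2) → (P0=1, P1=1, P2=1, P3=1, P4=3, P5=2, P6=6, P7=2)
step 2: fire t0:  (P0=1, P1=1, P2=1, P3=1, P4=3, P5=2, P6=6, P7=2) → (P0=1, P1=4, P2=2, P3=1, P4=2, P5=2, P6=6, P7=2)
step 3: fire t3:  (P0=1, P1=4, P2=2, P3=1, P4=2, P5=2, P6=6, P7=2) → (P0=1, P1=7, P2=0, P3=2, P4=2, P5=2, P6=6, P7=2)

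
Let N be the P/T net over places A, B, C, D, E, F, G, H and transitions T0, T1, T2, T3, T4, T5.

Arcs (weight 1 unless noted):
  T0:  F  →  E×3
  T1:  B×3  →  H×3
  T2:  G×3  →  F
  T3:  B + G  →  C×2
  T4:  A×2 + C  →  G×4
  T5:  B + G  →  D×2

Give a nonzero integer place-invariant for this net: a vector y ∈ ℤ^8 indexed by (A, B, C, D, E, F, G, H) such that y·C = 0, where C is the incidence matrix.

y = (A:7, B:0, C:2, D:2, E:4, F:12, G:4, H:0)

Incidence matrix C (rows=places, cols=transitions):
       T0   T1   T2   T3   T4   T5
    A   0    0    0    0   -2    0
    B   0   -3    0   -1    0   -1
    C   0    0    0    2   -1    0
    D   0    0    0    0    0    2
    E   3    0    0    0    0    0
    F  -1    0    1    0    0    0
    G   0    0   -3   -1    4   -1
    H   0    3    0    0    0    0

Candidate y = [7, 0, 2, 2, 4, 12, 4, 0]; check y·C column-wise:
  col T0: 7·0 + 2·0 + 2·0 + 4·3 + 12·-1 + 4·0 = 0
  col T1: 7·0 + 0·-3 + 2·0 + 2·0 + 4·0 + 12·0 + 4·0 + 0·3 = 0
  col T2: 7·0 + 2·0 + 2·0 + 4·0 + 12·1 + 4·-3 = 0
  col T3: 7·0 + 0·-1 + 2·2 + 2·0 + 4·0 + 12·0 + 4·-1 = 0
  col T4: 7·-2 + 2·-1 + 2·0 + 4·0 + 12·0 + 4·4 = 0
  col T5: 7·0 + 0·-1 + 2·0 + 2·2 + 4·0 + 12·0 + 4·-1 = 0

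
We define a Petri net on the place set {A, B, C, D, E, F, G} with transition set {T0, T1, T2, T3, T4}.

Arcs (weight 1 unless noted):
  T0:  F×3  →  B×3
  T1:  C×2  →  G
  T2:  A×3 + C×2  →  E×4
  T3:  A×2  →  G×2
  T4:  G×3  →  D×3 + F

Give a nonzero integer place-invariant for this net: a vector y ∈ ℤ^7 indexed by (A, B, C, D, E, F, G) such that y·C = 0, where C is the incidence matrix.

y = (A:0, B:3, C:0, D:-1, E:0, F:3, G:0)

Incidence matrix C (rows=places, cols=transitions):
       T0   T1   T2   T3   T4
    A   0    0   -3   -2    0
    B   3    0    0    0    0
    C   0   -2   -2    0    0
    D   0    0    0    0    3
    E   0    0    4    0    0
    F  -3    0    0    0    1
    G   0    1    0    2   -3

Candidate y = [0, 3, 0, -1, 0, 3, 0]; check y·C column-wise:
  col T0: 3·3 + -1·0 + 3·-3 = 0
  col T1: 3·0 + 0·-2 + -1·0 + 3·0 + 0·1 = 0
  col T2: 0·-3 + 3·0 + 0·-2 + -1·0 + 0·4 + 3·0 = 0
  col T3: 0·-2 + 3·0 + -1·0 + 3·0 + 0·2 = 0
  col T4: 3·0 + -1·3 + 3·1 + 0·-3 = 0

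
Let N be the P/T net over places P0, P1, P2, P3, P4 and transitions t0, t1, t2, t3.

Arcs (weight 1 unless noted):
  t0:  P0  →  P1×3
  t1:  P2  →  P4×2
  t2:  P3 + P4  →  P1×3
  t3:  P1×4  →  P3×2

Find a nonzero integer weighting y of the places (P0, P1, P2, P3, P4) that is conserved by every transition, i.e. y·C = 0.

Incidence matrix C (rows=places, cols=transitions):
       t0   t1   t2   t3
   P0  -1    0    0    0
   P1   3    0    3   -4
   P2   0   -1    0    0
   P3   0    0   -1    2
   P4   0    2   -1    0

Candidate y = [3, 1, 2, 2, 1]; check y·C column-wise:
  col t0: 3·-1 + 1·3 + 2·0 + 2·0 + 1·0 = 0
  col t1: 3·0 + 1·0 + 2·-1 + 2·0 + 1·2 = 0
  col t2: 3·0 + 1·3 + 2·0 + 2·-1 + 1·-1 = 0
  col t3: 3·0 + 1·-4 + 2·0 + 2·2 + 1·0 = 0

y = (P0:3, P1:1, P2:2, P3:2, P4:1)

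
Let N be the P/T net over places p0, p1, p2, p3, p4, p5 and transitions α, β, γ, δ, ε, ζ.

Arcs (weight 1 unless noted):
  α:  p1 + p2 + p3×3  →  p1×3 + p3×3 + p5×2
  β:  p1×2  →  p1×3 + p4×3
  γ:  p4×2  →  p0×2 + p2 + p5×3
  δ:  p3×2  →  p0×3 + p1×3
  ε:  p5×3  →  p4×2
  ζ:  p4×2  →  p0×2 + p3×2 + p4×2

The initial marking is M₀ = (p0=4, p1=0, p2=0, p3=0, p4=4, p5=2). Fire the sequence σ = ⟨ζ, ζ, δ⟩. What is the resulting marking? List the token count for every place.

(p0=11, p1=3, p2=0, p3=2, p4=4, p5=2)

step 1: fire ζ:  (p0=4, p1=0, p2=0, p3=0, p4=4, p5=2) → (p0=6, p1=0, p2=0, p3=2, p4=4, p5=2)
step 2: fire ζ:  (p0=6, p1=0, p2=0, p3=2, p4=4, p5=2) → (p0=8, p1=0, p2=0, p3=4, p4=4, p5=2)
step 3: fire δ:  (p0=8, p1=0, p2=0, p3=4, p4=4, p5=2) → (p0=11, p1=3, p2=0, p3=2, p4=4, p5=2)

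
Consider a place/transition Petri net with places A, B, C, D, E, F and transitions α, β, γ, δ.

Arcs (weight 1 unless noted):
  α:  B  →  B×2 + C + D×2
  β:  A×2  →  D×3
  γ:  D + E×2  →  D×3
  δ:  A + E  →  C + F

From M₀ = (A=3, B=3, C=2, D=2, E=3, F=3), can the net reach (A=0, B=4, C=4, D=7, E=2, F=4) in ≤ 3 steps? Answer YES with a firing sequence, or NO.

YES — reachable via ⟨α, β, δ⟩ (3 firings)

step 1: fire α:  (A=3, B=3, C=2, D=2, E=3, F=3) → (A=3, B=4, C=3, D=4, E=3, F=3)
step 2: fire β:  (A=3, B=4, C=3, D=4, E=3, F=3) → (A=1, B=4, C=3, D=7, E=3, F=3)
step 3: fire δ:  (A=1, B=4, C=3, D=7, E=3, F=3) → (A=0, B=4, C=4, D=7, E=2, F=4)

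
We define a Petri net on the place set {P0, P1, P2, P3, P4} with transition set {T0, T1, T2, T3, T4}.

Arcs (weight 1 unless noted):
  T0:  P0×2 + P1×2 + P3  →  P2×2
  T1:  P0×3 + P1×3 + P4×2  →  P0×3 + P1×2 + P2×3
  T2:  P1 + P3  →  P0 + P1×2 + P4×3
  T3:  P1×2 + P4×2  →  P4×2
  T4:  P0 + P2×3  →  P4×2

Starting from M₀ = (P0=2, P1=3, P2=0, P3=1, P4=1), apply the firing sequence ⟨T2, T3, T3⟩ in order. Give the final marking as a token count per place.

step 1: fire T2:  (P0=2, P1=3, P2=0, P3=1, P4=1) → (P0=3, P1=4, P2=0, P3=0, P4=4)
step 2: fire T3:  (P0=3, P1=4, P2=0, P3=0, P4=4) → (P0=3, P1=2, P2=0, P3=0, P4=4)
step 3: fire T3:  (P0=3, P1=2, P2=0, P3=0, P4=4) → (P0=3, P1=0, P2=0, P3=0, P4=4)

(P0=3, P1=0, P2=0, P3=0, P4=4)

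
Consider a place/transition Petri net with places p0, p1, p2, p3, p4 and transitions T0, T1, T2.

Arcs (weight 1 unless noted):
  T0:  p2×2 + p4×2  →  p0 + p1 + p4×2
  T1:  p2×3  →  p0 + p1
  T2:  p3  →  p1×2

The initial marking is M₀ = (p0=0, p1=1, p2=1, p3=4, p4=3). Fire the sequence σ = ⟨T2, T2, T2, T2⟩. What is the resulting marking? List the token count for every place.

(p0=0, p1=9, p2=1, p3=0, p4=3)

step 1: fire T2:  (p0=0, p1=1, p2=1, p3=4, p4=3) → (p0=0, p1=3, p2=1, p3=3, p4=3)
step 2: fire T2:  (p0=0, p1=3, p2=1, p3=3, p4=3) → (p0=0, p1=5, p2=1, p3=2, p4=3)
step 3: fire T2:  (p0=0, p1=5, p2=1, p3=2, p4=3) → (p0=0, p1=7, p2=1, p3=1, p4=3)
step 4: fire T2:  (p0=0, p1=7, p2=1, p3=1, p4=3) → (p0=0, p1=9, p2=1, p3=0, p4=3)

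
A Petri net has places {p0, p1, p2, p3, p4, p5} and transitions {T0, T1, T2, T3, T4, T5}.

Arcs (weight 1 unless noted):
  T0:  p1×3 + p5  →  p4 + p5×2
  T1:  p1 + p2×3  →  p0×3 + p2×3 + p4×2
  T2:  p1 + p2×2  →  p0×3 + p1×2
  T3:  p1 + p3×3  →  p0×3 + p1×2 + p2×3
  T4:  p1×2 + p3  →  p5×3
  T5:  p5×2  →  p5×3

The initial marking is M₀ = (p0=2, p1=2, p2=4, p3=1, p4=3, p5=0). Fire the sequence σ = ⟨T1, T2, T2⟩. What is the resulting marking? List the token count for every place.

(p0=11, p1=3, p2=0, p3=1, p4=5, p5=0)

step 1: fire T1:  (p0=2, p1=2, p2=4, p3=1, p4=3, p5=0) → (p0=5, p1=1, p2=4, p3=1, p4=5, p5=0)
step 2: fire T2:  (p0=5, p1=1, p2=4, p3=1, p4=5, p5=0) → (p0=8, p1=2, p2=2, p3=1, p4=5, p5=0)
step 3: fire T2:  (p0=8, p1=2, p2=2, p3=1, p4=5, p5=0) → (p0=11, p1=3, p2=0, p3=1, p4=5, p5=0)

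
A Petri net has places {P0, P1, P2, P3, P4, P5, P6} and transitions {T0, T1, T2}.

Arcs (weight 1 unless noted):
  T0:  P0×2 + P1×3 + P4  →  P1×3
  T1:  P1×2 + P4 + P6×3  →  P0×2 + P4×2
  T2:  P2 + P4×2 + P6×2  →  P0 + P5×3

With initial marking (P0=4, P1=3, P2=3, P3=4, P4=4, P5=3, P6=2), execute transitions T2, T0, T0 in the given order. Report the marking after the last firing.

(P0=1, P1=3, P2=2, P3=4, P4=0, P5=6, P6=0)

step 1: fire T2:  (P0=4, P1=3, P2=3, P3=4, P4=4, P5=3, P6=2) → (P0=5, P1=3, P2=2, P3=4, P4=2, P5=6, P6=0)
step 2: fire T0:  (P0=5, P1=3, P2=2, P3=4, P4=2, P5=6, P6=0) → (P0=3, P1=3, P2=2, P3=4, P4=1, P5=6, P6=0)
step 3: fire T0:  (P0=3, P1=3, P2=2, P3=4, P4=1, P5=6, P6=0) → (P0=1, P1=3, P2=2, P3=4, P4=0, P5=6, P6=0)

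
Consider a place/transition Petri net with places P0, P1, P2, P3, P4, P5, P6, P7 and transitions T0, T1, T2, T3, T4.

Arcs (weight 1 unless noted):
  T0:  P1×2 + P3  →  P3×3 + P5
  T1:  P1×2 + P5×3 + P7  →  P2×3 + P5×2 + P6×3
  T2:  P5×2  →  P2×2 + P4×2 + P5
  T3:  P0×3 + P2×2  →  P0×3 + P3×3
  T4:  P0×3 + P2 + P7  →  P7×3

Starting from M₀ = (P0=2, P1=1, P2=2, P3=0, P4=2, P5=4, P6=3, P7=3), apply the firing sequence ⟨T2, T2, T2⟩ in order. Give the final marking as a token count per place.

(P0=2, P1=1, P2=8, P3=0, P4=8, P5=1, P6=3, P7=3)

step 1: fire T2:  (P0=2, P1=1, P2=2, P3=0, P4=2, P5=4, P6=3, P7=3) → (P0=2, P1=1, P2=4, P3=0, P4=4, P5=3, P6=3, P7=3)
step 2: fire T2:  (P0=2, P1=1, P2=4, P3=0, P4=4, P5=3, P6=3, P7=3) → (P0=2, P1=1, P2=6, P3=0, P4=6, P5=2, P6=3, P7=3)
step 3: fire T2:  (P0=2, P1=1, P2=6, P3=0, P4=6, P5=2, P6=3, P7=3) → (P0=2, P1=1, P2=8, P3=0, P4=8, P5=1, P6=3, P7=3)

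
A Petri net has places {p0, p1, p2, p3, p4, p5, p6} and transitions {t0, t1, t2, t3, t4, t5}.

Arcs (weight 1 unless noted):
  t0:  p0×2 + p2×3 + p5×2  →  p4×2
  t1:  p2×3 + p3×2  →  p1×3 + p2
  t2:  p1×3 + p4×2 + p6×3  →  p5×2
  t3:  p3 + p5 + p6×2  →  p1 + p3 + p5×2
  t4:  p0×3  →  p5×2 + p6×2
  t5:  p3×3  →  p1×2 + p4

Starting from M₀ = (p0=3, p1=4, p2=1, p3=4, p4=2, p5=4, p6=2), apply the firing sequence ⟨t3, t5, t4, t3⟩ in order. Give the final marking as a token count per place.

step 1: fire t3:  (p0=3, p1=4, p2=1, p3=4, p4=2, p5=4, p6=2) → (p0=3, p1=5, p2=1, p3=4, p4=2, p5=5, p6=0)
step 2: fire t5:  (p0=3, p1=5, p2=1, p3=4, p4=2, p5=5, p6=0) → (p0=3, p1=7, p2=1, p3=1, p4=3, p5=5, p6=0)
step 3: fire t4:  (p0=3, p1=7, p2=1, p3=1, p4=3, p5=5, p6=0) → (p0=0, p1=7, p2=1, p3=1, p4=3, p5=7, p6=2)
step 4: fire t3:  (p0=0, p1=7, p2=1, p3=1, p4=3, p5=7, p6=2) → (p0=0, p1=8, p2=1, p3=1, p4=3, p5=8, p6=0)

(p0=0, p1=8, p2=1, p3=1, p4=3, p5=8, p6=0)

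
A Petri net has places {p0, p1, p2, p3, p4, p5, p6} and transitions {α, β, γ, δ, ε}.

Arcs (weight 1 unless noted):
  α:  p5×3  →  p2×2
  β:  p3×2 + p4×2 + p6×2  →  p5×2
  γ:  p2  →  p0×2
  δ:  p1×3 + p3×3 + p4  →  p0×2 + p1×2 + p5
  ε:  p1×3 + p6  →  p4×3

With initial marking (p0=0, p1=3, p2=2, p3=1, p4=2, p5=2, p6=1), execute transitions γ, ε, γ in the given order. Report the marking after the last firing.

(p0=4, p1=0, p2=0, p3=1, p4=5, p5=2, p6=0)

step 1: fire γ:  (p0=0, p1=3, p2=2, p3=1, p4=2, p5=2, p6=1) → (p0=2, p1=3, p2=1, p3=1, p4=2, p5=2, p6=1)
step 2: fire ε:  (p0=2, p1=3, p2=1, p3=1, p4=2, p5=2, p6=1) → (p0=2, p1=0, p2=1, p3=1, p4=5, p5=2, p6=0)
step 3: fire γ:  (p0=2, p1=0, p2=1, p3=1, p4=5, p5=2, p6=0) → (p0=4, p1=0, p2=0, p3=1, p4=5, p5=2, p6=0)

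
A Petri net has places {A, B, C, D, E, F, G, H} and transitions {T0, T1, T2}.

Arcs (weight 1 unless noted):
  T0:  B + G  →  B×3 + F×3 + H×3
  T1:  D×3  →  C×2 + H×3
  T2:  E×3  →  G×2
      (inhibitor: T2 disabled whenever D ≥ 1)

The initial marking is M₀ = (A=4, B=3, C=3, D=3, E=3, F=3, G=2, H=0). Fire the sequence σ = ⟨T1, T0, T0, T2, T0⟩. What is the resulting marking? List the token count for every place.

(A=4, B=9, C=5, D=0, E=0, F=12, G=1, H=12)

step 1: fire T1:  (A=4, B=3, C=3, D=3, E=3, F=3, G=2, H=0) → (A=4, B=3, C=5, D=0, E=3, F=3, G=2, H=3)
step 2: fire T0:  (A=4, B=3, C=5, D=0, E=3, F=3, G=2, H=3) → (A=4, B=5, C=5, D=0, E=3, F=6, G=1, H=6)
step 3: fire T0:  (A=4, B=5, C=5, D=0, E=3, F=6, G=1, H=6) → (A=4, B=7, C=5, D=0, E=3, F=9, G=0, H=9)
step 4: fire T2:  (A=4, B=7, C=5, D=0, E=3, F=9, G=0, H=9) → (A=4, B=7, C=5, D=0, E=0, F=9, G=2, H=9)
step 5: fire T0:  (A=4, B=7, C=5, D=0, E=0, F=9, G=2, H=9) → (A=4, B=9, C=5, D=0, E=0, F=12, G=1, H=12)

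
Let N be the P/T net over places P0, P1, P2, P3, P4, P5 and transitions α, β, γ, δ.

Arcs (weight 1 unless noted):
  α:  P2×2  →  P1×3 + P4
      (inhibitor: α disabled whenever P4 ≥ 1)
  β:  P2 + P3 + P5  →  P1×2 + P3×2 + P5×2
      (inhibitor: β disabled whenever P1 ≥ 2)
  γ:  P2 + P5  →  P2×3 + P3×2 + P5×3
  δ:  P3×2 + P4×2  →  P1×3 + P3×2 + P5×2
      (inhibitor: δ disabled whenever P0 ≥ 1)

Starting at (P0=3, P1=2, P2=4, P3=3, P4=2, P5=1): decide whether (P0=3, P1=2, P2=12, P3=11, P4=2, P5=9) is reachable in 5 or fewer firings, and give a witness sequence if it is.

YES — reachable via ⟨γ, γ, γ, γ⟩ (4 firings)

step 1: fire γ:  (P0=3, P1=2, P2=4, P3=3, P4=2, P5=1) → (P0=3, P1=2, P2=6, P3=5, P4=2, P5=3)
step 2: fire γ:  (P0=3, P1=2, P2=6, P3=5, P4=2, P5=3) → (P0=3, P1=2, P2=8, P3=7, P4=2, P5=5)
step 3: fire γ:  (P0=3, P1=2, P2=8, P3=7, P4=2, P5=5) → (P0=3, P1=2, P2=10, P3=9, P4=2, P5=7)
step 4: fire γ:  (P0=3, P1=2, P2=10, P3=9, P4=2, P5=7) → (P0=3, P1=2, P2=12, P3=11, P4=2, P5=9)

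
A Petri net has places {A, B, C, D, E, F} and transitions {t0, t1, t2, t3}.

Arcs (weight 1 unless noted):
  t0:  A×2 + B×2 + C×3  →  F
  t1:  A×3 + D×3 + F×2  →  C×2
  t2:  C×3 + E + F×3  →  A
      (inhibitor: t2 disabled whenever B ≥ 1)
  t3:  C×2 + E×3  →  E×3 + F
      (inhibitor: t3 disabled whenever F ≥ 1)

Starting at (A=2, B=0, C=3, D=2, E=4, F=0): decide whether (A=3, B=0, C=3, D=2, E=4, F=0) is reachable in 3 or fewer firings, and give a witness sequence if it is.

NO — not reachable within 3 firings

depth 0: 1 marking
depth 1: 2 markings reached so far
depth 2: 2 markings reached so far
(frontier empty at depth 2; search complete)
target is not among the 2 markings reachable within 3 steps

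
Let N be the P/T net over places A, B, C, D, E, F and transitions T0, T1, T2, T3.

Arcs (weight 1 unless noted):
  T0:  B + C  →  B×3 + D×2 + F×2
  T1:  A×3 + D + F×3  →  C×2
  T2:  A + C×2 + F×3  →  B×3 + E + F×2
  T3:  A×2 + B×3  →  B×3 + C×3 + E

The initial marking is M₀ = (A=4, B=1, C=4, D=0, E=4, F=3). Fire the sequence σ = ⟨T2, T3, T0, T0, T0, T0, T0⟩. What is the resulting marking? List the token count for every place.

(A=1, B=14, C=0, D=10, E=6, F=12)

step 1: fire T2:  (A=4, B=1, C=4, D=0, E=4, F=3) → (A=3, B=4, C=2, D=0, E=5, F=2)
step 2: fire T3:  (A=3, B=4, C=2, D=0, E=5, F=2) → (A=1, B=4, C=5, D=0, E=6, F=2)
step 3: fire T0:  (A=1, B=4, C=5, D=0, E=6, F=2) → (A=1, B=6, C=4, D=2, E=6, F=4)
step 4: fire T0:  (A=1, B=6, C=4, D=2, E=6, F=4) → (A=1, B=8, C=3, D=4, E=6, F=6)
step 5: fire T0:  (A=1, B=8, C=3, D=4, E=6, F=6) → (A=1, B=10, C=2, D=6, E=6, F=8)
step 6: fire T0:  (A=1, B=10, C=2, D=6, E=6, F=8) → (A=1, B=12, C=1, D=8, E=6, F=10)
step 7: fire T0:  (A=1, B=12, C=1, D=8, E=6, F=10) → (A=1, B=14, C=0, D=10, E=6, F=12)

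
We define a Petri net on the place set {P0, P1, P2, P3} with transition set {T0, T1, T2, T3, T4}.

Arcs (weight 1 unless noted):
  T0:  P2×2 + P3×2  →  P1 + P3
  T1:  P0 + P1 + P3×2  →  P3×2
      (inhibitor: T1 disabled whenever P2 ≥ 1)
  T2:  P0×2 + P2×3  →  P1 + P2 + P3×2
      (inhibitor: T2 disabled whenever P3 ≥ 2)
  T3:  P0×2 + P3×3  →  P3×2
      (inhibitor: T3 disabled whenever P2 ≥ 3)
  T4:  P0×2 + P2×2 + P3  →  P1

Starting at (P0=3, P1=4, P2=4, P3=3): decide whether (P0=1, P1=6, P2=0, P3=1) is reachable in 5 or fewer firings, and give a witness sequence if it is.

step 1: fire T0:  (P0=3, P1=4, P2=4, P3=3) → (P0=3, P1=5, P2=2, P3=2)
step 2: fire T4:  (P0=3, P1=5, P2=2, P3=2) → (P0=1, P1=6, P2=0, P3=1)

YES — reachable via ⟨T0, T4⟩ (2 firings)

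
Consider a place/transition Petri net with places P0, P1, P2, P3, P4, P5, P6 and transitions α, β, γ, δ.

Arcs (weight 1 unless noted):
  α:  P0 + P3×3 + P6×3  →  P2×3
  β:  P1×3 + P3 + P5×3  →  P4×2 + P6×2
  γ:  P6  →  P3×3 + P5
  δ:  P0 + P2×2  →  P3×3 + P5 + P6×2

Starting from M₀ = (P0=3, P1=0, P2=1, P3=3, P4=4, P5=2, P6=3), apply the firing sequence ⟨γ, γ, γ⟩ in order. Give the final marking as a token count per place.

step 1: fire γ:  (P0=3, P1=0, P2=1, P3=3, P4=4, P5=2, P6=3) → (P0=3, P1=0, P2=1, P3=6, P4=4, P5=3, P6=2)
step 2: fire γ:  (P0=3, P1=0, P2=1, P3=6, P4=4, P5=3, P6=2) → (P0=3, P1=0, P2=1, P3=9, P4=4, P5=4, P6=1)
step 3: fire γ:  (P0=3, P1=0, P2=1, P3=9, P4=4, P5=4, P6=1) → (P0=3, P1=0, P2=1, P3=12, P4=4, P5=5, P6=0)

(P0=3, P1=0, P2=1, P3=12, P4=4, P5=5, P6=0)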